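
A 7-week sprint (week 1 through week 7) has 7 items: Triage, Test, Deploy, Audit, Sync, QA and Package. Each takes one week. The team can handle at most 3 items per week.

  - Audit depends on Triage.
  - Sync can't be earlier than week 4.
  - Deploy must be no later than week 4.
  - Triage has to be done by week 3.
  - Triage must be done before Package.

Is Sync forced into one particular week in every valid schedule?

Sync can be week 4 (e.g. Test in week 1, Sync in week 4, QA in week 2, Deploy in week 1, Package in week 2, Audit in week 2, Triage in week 1) or week 5 (e.g. Test=week 1, Sync=week 5, Audit=week 2, Triage=week 1, Deploy=week 1, Package=week 2, QA=week 2).

No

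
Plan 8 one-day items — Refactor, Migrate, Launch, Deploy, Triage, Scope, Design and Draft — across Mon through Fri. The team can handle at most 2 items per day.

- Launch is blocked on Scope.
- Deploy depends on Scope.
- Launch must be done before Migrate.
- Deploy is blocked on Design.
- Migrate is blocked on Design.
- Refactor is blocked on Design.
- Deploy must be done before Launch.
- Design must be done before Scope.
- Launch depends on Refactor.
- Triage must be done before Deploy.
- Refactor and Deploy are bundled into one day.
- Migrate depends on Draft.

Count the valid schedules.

4

Enumerating: Launch -> Thu, Migrate -> Fri, Draft -> Tue, Scope -> Tue, Design -> Mon, Triage -> Mon, Refactor -> Wed, Deploy -> Wed | Design -> Mon; Refactor -> Wed; Migrate -> Fri; Deploy -> Wed; Launch -> Thu; Triage -> Mon; Draft -> Thu; Scope -> Tue | Design in Mon; Launch in Thu; Deploy in Wed; Migrate in Fri; Scope in Tue; Draft in Mon; Triage in Tue; Refactor in Wed | Triage in Tue, Draft in Thu, Migrate in Fri, Launch in Thu, Design in Mon, Refactor in Wed, Scope in Tue, Deploy in Wed.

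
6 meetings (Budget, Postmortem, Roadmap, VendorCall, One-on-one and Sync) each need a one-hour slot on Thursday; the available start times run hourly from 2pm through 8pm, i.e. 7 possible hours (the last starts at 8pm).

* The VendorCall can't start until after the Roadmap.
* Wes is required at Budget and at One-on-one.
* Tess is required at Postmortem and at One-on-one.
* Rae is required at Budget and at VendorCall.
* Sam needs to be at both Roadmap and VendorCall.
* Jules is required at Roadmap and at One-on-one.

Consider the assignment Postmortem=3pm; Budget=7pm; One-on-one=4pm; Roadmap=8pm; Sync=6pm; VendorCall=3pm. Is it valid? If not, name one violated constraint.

Invalid. The VendorCall can't start until after the Roadmap.

Jules is required at Roadmap and at One-on-one — holds.
Rae is required at Budget and at VendorCall — holds.
Wes is required at Budget and at One-on-one — holds.
The VendorCall can't start until after the Roadmap — violated.
Tess is required at Postmortem and at One-on-one — holds.
Sam needs to be at both Roadmap and VendorCall — holds.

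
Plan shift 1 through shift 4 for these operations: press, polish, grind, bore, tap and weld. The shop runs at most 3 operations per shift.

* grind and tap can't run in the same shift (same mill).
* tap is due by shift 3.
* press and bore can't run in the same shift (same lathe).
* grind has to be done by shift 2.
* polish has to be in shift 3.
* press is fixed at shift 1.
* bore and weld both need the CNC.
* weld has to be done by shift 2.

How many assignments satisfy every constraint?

20

Splitting on grind: it can be shift 1 (10), shift 2 (10). Listing each branch's schedules as (press, polish, bore, tap, weld) by shift number:
grind=shift 1: (1,3,2,2,1) (1,3,2,3,1) (1,3,3,2,1) (1,3,3,2,2) (1,3,3,3,1) (1,3,3,3,2) (1,3,4,2,1) (1,3,4,2,2) (1,3,4,3,1) (1,3,4,3,2) — 10.
grind=shift 2: (1,3,2,1,1) (1,3,2,3,1) (1,3,3,1,1) (1,3,3,1,2) (1,3,3,3,1) (1,3,3,3,2) (1,3,4,1,1) (1,3,4,1,2) (1,3,4,3,1) (1,3,4,3,2) — 10.
Summing: 10 + 10 = 20.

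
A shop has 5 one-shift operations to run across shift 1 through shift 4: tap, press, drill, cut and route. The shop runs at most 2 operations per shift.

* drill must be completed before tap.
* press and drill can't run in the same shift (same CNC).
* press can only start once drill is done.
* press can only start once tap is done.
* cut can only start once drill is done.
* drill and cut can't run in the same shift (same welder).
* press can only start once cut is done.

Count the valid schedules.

Splitting on tap: it can be shift 2 (10), shift 3 (10). Listing each branch's schedules as (press, drill, cut, route) by shift number:
tap=shift 2: (3,1,2,1) (3,1,2,3) (3,1,2,4) (4,1,2,1) (4,1,2,3) (4,1,2,4) (4,1,3,1) (4,1,3,2) (4,1,3,3) (4,1,3,4) — 10.
tap=shift 3: (4,1,2,1) (4,1,2,2) (4,1,2,3) (4,1,2,4) (4,1,3,1) (4,1,3,2) (4,1,3,4) (4,2,3,1) (4,2,3,2) (4,2,3,4) — 10.
Summing: 10 + 10 = 20.

20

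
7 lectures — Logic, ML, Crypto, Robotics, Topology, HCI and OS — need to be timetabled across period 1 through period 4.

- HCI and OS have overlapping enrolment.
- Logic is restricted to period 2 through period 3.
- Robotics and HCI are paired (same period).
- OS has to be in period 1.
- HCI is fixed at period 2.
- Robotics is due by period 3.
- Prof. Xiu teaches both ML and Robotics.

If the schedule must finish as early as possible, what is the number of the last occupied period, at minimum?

Logic can't be placed before period 2, so the schedule must run through at least period 2.
2 works (last occupied period: period 2): for example Topology -> period 1, Crypto -> period 1, Robotics -> period 2, OS -> period 1, Logic -> period 2, HCI -> period 2, ML -> period 1.

period 2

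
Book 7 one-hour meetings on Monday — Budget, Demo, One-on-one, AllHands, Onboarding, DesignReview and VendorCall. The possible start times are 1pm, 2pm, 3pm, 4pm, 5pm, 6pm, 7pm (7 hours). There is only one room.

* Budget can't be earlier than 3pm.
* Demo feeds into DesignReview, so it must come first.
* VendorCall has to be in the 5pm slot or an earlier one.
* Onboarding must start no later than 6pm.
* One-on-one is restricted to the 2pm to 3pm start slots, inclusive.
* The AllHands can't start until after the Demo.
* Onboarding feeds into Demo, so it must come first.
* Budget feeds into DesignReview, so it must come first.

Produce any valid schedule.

One-on-one -> 2pm, Demo -> 5pm, DesignReview -> 6pm, VendorCall -> 1pm, Onboarding -> 4pm, Budget -> 3pm, AllHands -> 7pm

Checking: Demo(5pm) before AllHands(7pm); Budget(3pm) before DesignReview(6pm); Onboarding(4pm) before Demo(5pm); Demo(5pm) before DesignReview(6pm); Onboarding=4pm in [1pm,6pm]; VendorCall=1pm in [1pm,5pm]; One-on-one=2pm in [2pm,3pm]; Budget=3pm in [3pm,7pm]; max 1 per hour (cap 1).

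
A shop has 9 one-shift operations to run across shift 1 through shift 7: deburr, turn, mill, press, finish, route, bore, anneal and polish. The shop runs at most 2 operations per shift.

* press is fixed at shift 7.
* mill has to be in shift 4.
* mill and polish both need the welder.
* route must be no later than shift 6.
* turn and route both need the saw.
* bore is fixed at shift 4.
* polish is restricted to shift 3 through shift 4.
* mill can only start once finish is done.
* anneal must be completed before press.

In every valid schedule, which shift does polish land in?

polish's window is shift 3–shift 4.
mill is fixed at shift 4, and polish can't share a shift with mill.
So polish must be shift 3.

shift 3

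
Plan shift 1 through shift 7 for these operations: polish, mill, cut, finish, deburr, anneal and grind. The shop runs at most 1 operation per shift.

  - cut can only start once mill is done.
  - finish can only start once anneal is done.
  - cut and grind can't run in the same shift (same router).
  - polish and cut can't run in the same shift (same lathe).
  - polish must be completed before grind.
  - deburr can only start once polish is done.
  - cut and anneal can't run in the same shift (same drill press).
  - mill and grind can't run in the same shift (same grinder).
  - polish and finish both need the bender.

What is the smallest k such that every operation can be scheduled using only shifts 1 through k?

The precedence chain requires at least 2 distinct shifts.
With at most 1 per shift and 7 operations, at least 7 shifts are needed.
7 works (last occupied shift: shift 7): for example cut in shift 3; finish in shift 5; deburr in shift 6; grind in shift 7; anneal in shift 4; polish in shift 1; mill in shift 2.

7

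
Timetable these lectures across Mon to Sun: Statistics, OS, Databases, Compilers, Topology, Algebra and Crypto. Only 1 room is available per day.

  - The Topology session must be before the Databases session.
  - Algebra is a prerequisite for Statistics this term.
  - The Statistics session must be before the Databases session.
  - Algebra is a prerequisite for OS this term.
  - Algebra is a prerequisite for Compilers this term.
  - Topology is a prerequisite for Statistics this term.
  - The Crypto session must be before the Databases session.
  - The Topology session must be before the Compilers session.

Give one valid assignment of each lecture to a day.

Compilers in Sat, Statistics in Wed, OS in Sun, Crypto in Thu, Algebra in Tue, Topology in Mon, Databases in Fri

Checking: Algebra(Tue) before Statistics(Wed); Crypto(Thu) before Databases(Fri); Statistics(Wed) before Databases(Fri); Algebra(Tue) before Compilers(Sat); Topology(Mon) before Statistics(Wed); Topology(Mon) before Compilers(Sat); Topology(Mon) before Databases(Fri); Algebra(Tue) before OS(Sun); max 1 per day (cap 1).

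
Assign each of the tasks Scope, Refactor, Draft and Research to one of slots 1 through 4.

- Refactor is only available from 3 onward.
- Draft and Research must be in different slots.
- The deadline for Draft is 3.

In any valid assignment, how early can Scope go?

Scope at 1 is achievable: Scope -> 1; Research -> 2; Draft -> 1; Refactor -> 3.

1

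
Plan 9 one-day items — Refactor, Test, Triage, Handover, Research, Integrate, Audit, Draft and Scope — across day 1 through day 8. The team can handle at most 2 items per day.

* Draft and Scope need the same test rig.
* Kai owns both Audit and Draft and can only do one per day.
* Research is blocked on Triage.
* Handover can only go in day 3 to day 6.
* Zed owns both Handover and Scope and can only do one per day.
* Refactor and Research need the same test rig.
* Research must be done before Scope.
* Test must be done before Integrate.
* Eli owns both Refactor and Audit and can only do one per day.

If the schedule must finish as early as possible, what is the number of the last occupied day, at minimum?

5

The precedence chain requires at least 3 distinct days.
With at most 2 per day and 9 work items, at least 5 days are needed.
5 works (last occupied day: day 5): for example Draft -> day 5; Integrate -> day 2; Research -> day 2; Refactor -> day 3; Audit -> day 4; Test -> day 1; Scope -> day 4; Triage -> day 1; Handover -> day 3.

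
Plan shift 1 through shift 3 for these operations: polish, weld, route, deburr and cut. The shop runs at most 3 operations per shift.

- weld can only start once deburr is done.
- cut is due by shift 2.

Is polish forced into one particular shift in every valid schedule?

No

polish can be shift 1 (e.g. polish=shift 1; weld=shift 2; route=shift 2; deburr=shift 1; cut=shift 1) or shift 2 (e.g. polish in shift 2, route in shift 1, deburr in shift 1, weld in shift 2, cut in shift 1).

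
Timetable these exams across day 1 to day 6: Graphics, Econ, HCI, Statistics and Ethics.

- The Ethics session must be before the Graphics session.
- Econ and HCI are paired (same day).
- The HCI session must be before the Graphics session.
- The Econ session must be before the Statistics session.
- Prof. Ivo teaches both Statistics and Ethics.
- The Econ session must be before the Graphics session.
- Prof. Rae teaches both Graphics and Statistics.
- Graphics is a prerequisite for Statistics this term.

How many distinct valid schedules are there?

50

Splitting on Graphics: it can be day 2 (4), day 3 (12), day 4 (18), day 5 (16). Listing each branch's schedules as (Econ, HCI, Statistics, Ethics) by day number:
Graphics=day 2: (1,1,3,1) (1,1,4,1) (1,1,5,1) (1,1,6,1) — 4.
Graphics=day 3: (1,1,4,1) (1,1,4,2) (1,1,5,1) (1,1,5,2) (1,1,6,1) (1,1,6,2) (2,2,4,1) (2,2,4,2) (2,2,5,1) (2,2,5,2) (2,2,6,1) (2,2,6,2) — 12.
Graphics=day 4: (1,1,5,1) (1,1,5,2) (1,1,5,3) (1,1,6,1) (1,1,6,2) (1,1,6,3) (2,2,5,1) (2,2,5,2) (2,2,5,3) (2,2,6,1) (2,2,6,2) (2,2,6,3) (3,3,5,1) (3,3,5,2) (3,3,5,3) (3,3,6,1) (3,3,6,2) (3,3,6,3) — 18.
Graphics=day 5: (1,1,6,1) (1,1,6,2) (1,1,6,3) (1,1,6,4) (2,2,6,1) (2,2,6,2) (2,2,6,3) (2,2,6,4) (3,3,6,1) (3,3,6,2) (3,3,6,3) (3,3,6,4) (4,4,6,1) (4,4,6,2) (4,4,6,3) (4,4,6,4) — 16.
Summing: 4 + 12 + 18 + 16 = 50.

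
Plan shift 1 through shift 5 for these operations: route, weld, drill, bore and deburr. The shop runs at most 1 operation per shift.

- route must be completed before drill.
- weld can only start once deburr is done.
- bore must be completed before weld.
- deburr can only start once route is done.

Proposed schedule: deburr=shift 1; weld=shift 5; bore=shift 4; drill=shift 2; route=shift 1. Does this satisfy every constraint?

The shop runs at most 1 operation per shift — violated.
deburr can only start once route is done — violated.
bore must be completed before weld — holds.
route must be completed before drill — holds.
weld can only start once deburr is done — holds.

No — it violates: The shop runs at most 1 operation per shift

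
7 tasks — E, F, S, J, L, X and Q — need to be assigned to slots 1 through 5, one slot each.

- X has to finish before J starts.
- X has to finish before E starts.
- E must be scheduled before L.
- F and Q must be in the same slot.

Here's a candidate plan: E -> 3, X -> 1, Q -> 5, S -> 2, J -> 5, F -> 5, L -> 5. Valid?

Yes

E must be scheduled before L — holds.
F and Q must be in the same slot — holds.
X has to finish before E starts — holds.
X has to finish before J starts — holds.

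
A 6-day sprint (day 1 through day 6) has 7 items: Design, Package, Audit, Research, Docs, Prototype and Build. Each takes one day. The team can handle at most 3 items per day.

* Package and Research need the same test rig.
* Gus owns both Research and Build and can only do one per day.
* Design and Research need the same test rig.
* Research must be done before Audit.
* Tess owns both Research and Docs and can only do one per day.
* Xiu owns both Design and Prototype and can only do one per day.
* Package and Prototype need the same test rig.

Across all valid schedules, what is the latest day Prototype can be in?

day 6

Prototype at day 6 is achievable: Docs -> day 3; Design -> day 2; Audit -> day 2; Prototype -> day 6; Package -> day 2; Research -> day 1; Build -> day 3.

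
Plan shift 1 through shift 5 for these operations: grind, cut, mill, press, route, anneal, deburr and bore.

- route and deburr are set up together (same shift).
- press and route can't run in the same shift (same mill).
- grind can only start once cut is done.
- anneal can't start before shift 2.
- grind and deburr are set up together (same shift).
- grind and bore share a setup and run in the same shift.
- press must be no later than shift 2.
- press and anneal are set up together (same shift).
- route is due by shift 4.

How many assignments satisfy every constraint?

25

Splitting on grind: it can be shift 3 (10), shift 4 (15). Listing each branch's schedules as (cut, mill, press, route, anneal, deburr, bore) by shift number:
grind=shift 3: (1,1,2,3,2,3,3) (1,2,2,3,2,3,3) (1,3,2,3,2,3,3) (1,4,2,3,2,3,3) (1,5,2,3,2,3,3) (2,1,2,3,2,3,3) (2,2,2,3,2,3,3) (2,3,2,3,2,3,3) (2,4,2,3,2,3,3) (2,5,2,3,2,3,3) — 10.
grind=shift 4: (1,1,2,4,2,4,4) (1,2,2,4,2,4,4) (1,3,2,4,2,4,4) (1,4,2,4,2,4,4) (1,5,2,4,2,4,4) (2,1,2,4,2,4,4) (2,2,2,4,2,4,4) (2,3,2,4,2,4,4) (2,4,2,4,2,4,4) (2,5,2,4,2,4,4) (3,1,2,4,2,4,4) (3,2,2,4,2,4,4) (3,3,2,4,2,4,4) (3,4,2,4,2,4,4) (3,5,2,4,2,4,4) — 15.
Summing: 10 + 15 = 25.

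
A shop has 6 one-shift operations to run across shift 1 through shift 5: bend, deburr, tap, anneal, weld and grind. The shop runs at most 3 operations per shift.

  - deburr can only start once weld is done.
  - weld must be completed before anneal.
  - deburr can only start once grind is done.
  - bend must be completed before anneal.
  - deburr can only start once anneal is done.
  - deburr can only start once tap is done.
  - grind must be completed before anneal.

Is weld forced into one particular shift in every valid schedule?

No

weld can be shift 1 (e.g. grind in shift 1; tap in shift 2; weld in shift 1; anneal in shift 2; deburr in shift 3; bend in shift 1) or shift 2 (e.g. grind -> shift 1; tap -> shift 1; bend -> shift 1; deburr -> shift 4; weld -> shift 2; anneal -> shift 3).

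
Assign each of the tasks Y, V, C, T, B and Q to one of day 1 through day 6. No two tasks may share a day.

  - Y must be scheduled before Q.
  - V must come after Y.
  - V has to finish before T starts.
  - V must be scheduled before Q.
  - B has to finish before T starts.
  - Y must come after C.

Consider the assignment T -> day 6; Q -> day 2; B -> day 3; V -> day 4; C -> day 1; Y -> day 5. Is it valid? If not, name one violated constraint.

No. Y must be scheduled before Q is not satisfied.

Y must come after C — holds.
No two tasks may share a day — holds.
V must be scheduled before Q — violated.
Y must be scheduled before Q — violated.
V has to finish before T starts — holds.
B has to finish before T starts — holds.
V must come after Y — violated.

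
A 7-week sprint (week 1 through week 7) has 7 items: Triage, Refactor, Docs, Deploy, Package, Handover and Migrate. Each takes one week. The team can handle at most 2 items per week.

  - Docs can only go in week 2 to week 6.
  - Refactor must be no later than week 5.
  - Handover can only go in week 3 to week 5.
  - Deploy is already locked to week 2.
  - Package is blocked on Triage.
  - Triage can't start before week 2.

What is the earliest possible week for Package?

Precedence pushes Package to at least week 3.
Package at week 3 is achievable: Docs in week 4, Deploy in week 2, Triage in week 2, Migrate in week 1, Handover in week 3, Package in week 3, Refactor in week 1.

week 3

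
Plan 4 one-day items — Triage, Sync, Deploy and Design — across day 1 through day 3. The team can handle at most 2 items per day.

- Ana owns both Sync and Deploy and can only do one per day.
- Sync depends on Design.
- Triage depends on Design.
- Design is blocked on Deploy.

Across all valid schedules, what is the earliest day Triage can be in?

day 3

Precedence pushes Triage to at least day 3.
Triage at day 3 is achievable: Triage=day 3; Deploy=day 1; Design=day 2; Sync=day 3.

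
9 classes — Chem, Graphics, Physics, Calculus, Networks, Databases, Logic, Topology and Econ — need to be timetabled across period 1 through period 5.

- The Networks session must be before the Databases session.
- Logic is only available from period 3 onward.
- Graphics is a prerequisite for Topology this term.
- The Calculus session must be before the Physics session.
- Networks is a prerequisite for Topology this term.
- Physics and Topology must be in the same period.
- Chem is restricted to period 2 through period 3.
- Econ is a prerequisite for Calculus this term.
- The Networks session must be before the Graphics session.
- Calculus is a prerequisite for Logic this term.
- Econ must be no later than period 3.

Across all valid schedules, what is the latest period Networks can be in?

period 3

Downstream work caps Networks at period 3.
Networks at period 3 is achievable: Topology in period 5, Databases in period 4, Logic in period 3, Graphics in period 4, Chem in period 2, Econ in period 1, Networks in period 3, Physics in period 5, Calculus in period 2.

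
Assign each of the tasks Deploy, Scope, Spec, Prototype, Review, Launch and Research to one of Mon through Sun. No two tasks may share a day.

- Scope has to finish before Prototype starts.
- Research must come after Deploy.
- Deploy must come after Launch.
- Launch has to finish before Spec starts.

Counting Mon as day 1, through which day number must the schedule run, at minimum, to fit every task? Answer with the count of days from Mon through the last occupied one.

7 days

The precedence chain requires at least 3 distinct days.
With at most 1 per day and 7 tasks, at least 7 days are needed.
7 works (last occupied day: Sun): for example Research=Sat; Launch=Mon; Review=Sun; Spec=Thu; Deploy=Tue; Scope=Wed; Prototype=Fri.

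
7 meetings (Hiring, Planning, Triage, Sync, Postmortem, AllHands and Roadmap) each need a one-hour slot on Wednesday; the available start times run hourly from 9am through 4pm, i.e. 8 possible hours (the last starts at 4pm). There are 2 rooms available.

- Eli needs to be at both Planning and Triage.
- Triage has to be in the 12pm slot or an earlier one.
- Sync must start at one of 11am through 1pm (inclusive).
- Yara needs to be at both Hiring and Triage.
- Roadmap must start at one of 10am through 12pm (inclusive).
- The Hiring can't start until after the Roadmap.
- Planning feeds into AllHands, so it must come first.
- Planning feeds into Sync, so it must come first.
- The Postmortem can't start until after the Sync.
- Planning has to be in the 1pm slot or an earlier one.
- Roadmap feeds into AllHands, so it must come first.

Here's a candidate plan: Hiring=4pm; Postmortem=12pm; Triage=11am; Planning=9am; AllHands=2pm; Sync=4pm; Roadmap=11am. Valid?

Roadmap must start at one of 10am through 12pm (inclusive) — holds.
Planning feeds into AllHands, so it must come first — holds.
Yara needs to be at both Hiring and Triage — holds.
Triage has to be in the 12pm slot or an earlier one — holds.
Planning has to be in the 1pm slot or an earlier one — holds.
Sync must start at one of 11am through 1pm (inclusive) — violated.
The Postmortem can't start until after the Sync — violated.
Roadmap feeds into AllHands, so it must come first — holds.
Eli needs to be at both Planning and Triage — holds.
There are 2 rooms available — holds.
The Hiring can't start until after the Roadmap — holds.
Planning feeds into Sync, so it must come first — holds.

No — it violates: The Postmortem can't start until after the Sync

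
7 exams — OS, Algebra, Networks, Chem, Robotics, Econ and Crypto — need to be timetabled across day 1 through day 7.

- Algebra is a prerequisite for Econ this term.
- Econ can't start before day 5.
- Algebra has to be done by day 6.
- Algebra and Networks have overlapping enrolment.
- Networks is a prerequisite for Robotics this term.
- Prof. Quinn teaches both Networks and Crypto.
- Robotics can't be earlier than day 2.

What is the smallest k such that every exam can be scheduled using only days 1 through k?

The precedence chain requires at least 2 distinct days.
Econ can't be placed before day 5, so the schedule must run through at least day 5.
5 works (last occupied day: day 5): for example Algebra=day 2, Networks=day 1, OS=day 1, Econ=day 5, Crypto=day 2, Chem=day 1, Robotics=day 2.

5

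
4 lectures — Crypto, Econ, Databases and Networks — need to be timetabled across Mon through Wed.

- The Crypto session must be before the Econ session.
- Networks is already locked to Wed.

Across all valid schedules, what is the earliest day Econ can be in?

Tue

Precedence pushes Econ to at least Tue.
Econ at Tue is achievable: Econ=Tue; Networks=Wed; Databases=Mon; Crypto=Mon.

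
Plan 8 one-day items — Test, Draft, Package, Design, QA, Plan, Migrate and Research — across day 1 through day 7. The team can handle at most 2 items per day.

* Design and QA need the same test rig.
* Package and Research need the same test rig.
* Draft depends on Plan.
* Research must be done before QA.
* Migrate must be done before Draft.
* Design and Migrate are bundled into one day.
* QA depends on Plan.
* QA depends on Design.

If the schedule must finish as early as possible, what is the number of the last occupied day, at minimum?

4

The precedence chain requires at least 2 distinct days.
With at most 2 per day and 8 tasks, at least 4 days are needed.
4 works (last occupied day: day 4): for example QA -> day 3; Migrate -> day 2; Test -> day 4; Research -> day 1; Package -> day 4; Draft -> day 3; Design -> day 2; Plan -> day 1.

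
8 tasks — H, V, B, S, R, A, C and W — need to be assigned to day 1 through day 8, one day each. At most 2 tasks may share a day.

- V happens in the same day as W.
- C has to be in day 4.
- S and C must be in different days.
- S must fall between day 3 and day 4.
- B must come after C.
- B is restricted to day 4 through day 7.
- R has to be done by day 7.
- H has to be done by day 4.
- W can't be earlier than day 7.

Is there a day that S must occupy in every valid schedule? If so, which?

day 3

S's window is day 3–day 4.
C is fixed at day 4, and S can't share a day with C.
So S must be day 3.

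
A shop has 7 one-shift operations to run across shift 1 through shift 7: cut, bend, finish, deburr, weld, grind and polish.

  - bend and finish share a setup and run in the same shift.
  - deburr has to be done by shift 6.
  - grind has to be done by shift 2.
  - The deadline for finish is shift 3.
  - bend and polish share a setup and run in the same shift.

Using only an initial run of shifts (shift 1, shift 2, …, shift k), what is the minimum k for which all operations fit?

1 works (last occupied shift: shift 1): for example weld=shift 1, grind=shift 1, polish=shift 1, cut=shift 1, deburr=shift 1, bend=shift 1, finish=shift 1.

1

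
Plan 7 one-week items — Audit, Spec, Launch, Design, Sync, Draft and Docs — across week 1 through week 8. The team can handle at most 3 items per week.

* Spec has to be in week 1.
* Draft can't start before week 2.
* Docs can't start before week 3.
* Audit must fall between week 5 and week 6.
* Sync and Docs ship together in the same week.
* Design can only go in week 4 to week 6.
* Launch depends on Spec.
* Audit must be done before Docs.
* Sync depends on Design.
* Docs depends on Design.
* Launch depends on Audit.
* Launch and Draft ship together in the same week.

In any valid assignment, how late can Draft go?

Draft is available from week 2; Draft must be in the same week as Launch, which can't be before week 6, so Draft is at least week 6.
Draft at week 8 is achievable: Draft=week 8, Sync=week 6, Audit=week 5, Spec=week 1, Docs=week 6, Design=week 4, Launch=week 8.

week 8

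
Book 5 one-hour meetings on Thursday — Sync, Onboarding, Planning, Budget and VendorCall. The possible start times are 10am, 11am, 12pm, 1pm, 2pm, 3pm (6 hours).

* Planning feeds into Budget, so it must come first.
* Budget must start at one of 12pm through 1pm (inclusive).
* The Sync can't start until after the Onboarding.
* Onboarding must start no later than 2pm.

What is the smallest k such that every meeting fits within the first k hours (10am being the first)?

3 hours

The precedence chain requires at least 2 distinct hours.
Budget can't be placed before 12pm — that is hour 3 counting from 10am — so the schedule must run through at least 3 hours.
3 works (last occupied hour: 12pm): for example Budget -> 12pm, VendorCall -> 10am, Onboarding -> 10am, Planning -> 10am, Sync -> 11am.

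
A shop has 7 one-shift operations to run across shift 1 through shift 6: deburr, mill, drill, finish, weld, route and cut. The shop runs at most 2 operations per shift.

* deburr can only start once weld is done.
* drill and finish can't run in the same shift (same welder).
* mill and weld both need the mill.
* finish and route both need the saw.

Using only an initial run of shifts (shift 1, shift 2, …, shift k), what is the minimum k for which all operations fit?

4 shifts

The precedence chain requires at least 2 distinct shifts.
With at most 2 per shift and 7 operations, at least 4 shifts are needed.
4 works (last occupied shift: shift 4): for example route in shift 4; mill in shift 2; finish in shift 3; drill in shift 1; deburr in shift 2; weld in shift 1; cut in shift 3.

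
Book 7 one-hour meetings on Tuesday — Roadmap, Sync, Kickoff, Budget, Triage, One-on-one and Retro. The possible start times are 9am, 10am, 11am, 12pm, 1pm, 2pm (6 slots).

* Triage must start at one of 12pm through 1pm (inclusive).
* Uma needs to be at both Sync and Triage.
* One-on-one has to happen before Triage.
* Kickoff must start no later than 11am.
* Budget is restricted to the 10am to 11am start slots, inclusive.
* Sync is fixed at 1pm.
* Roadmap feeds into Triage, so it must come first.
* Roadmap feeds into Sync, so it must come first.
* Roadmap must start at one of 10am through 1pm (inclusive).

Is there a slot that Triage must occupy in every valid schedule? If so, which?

12pm

Triage's window is 12pm–1pm.
Sync is fixed at 1pm, and Triage can't share a slot with Sync.
So Triage must be 12pm.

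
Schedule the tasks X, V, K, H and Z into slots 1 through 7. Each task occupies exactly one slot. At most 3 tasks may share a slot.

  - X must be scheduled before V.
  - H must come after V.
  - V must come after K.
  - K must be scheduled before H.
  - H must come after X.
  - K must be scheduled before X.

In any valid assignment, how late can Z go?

7

Z at 7 is achievable: X -> 2; V -> 3; Z -> 7; H -> 4; K -> 1.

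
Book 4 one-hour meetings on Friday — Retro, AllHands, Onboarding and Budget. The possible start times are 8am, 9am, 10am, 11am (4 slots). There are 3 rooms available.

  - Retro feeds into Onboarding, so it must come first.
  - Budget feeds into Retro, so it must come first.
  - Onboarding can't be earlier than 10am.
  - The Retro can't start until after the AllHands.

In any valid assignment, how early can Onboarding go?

10am

Onboarding is available from 10am.
Onboarding at 10am is achievable: AllHands -> 8am, Retro -> 9am, Onboarding -> 10am, Budget -> 8am.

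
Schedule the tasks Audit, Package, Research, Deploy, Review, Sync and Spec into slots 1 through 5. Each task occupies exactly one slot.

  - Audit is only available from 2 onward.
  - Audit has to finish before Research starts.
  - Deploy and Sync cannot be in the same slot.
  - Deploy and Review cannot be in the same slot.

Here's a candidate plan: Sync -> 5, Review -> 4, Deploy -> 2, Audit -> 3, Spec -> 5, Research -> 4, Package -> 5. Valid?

Valid

Deploy and Sync cannot be in the same slot — holds.
Audit is only available from 2 onward — holds.
Audit has to finish before Research starts — holds.
Deploy and Review cannot be in the same slot — holds.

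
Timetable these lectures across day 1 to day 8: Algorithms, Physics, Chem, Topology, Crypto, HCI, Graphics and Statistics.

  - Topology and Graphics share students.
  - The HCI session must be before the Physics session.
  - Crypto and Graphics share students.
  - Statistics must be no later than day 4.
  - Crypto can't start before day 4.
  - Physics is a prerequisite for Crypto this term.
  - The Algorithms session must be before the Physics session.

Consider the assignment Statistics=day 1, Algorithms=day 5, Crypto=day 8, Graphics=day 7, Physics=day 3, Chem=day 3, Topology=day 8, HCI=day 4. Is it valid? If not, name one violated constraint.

No. The Algorithms session must be before the Physics session is not satisfied.

Topology and Graphics share students — holds.
Crypto can't start before day 4 — holds.
Statistics must be no later than day 4 — holds.
The Algorithms session must be before the Physics session — violated.
The HCI session must be before the Physics session — violated.
Crypto and Graphics share students — holds.
Physics is a prerequisite for Crypto this term — holds.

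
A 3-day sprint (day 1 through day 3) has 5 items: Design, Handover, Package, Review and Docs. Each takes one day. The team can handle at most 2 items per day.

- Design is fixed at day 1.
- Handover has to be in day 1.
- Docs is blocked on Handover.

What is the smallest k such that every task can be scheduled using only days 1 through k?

3

The precedence chain requires at least 2 distinct days.
With at most 2 per day and 5 tasks, at least 3 days are needed.
3 works (last occupied day: day 3): for example Handover=day 1, Package=day 2, Design=day 1, Review=day 3, Docs=day 2.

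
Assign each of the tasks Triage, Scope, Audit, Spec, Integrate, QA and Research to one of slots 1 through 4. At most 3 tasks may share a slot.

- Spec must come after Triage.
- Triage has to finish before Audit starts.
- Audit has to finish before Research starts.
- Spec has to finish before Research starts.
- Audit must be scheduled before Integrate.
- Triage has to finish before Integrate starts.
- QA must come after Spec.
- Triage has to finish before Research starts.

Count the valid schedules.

50

Splitting on Triage: it can be 1 (47), 2 (3). Listing each branch's schedules as (Scope, Audit, Spec, Integrate, QA, Research):
Triage=1: (1,2,2,3,3,3) (1,2,2,3,3,4) (1,2,2,3,4,3) (1,2,2,3,4,4) (1,2,2,4,3,3) (1,2,2,4,3,4) (1,2,2,4,4,3) (1,2,2,4,4,4) (1,2,3,3,4,4) (1,2,3,4,4,4) (1,3,2,4,3,4) (1,3,2,4,4,4) (1,3,3,4,4,4) (2,2,2,3,3,3) (2,2,2,3,3,4) (2,2,2,3,4,3) (2,2,2,3,4,4) (2,2,2,4,3,3) (2,2,2,4,3,4) (2,2,2,4,4,3) (2,2,2,4,4,4) (2,2,3,3,4,4) (2,2,3,4,4,4) (2,3,2,4,3,4) (2,3,2,4,4,4) (2,3,3,4,4,4) (3,2,2,3,3,4) (3,2,2,3,4,3) (3,2,2,3,4,4) (3,2,2,4,3,3) (3,2,2,4,3,4) (3,2,2,4,4,3) (3,2,2,4,4,4) (3,2,3,3,4,4) (3,2,3,4,4,4) (3,3,2,4,3,4) (3,3,2,4,4,4) (3,3,3,4,4,4) (4,2,2,3,3,3) (4,2,2,3,3,4) (4,2,2,3,4,3) (4,2,2,3,4,4) (4,2,2,4,3,3) (4,2,2,4,3,4) (4,2,2,4,4,3) (4,2,3,3,4,4) (4,3,2,4,3,4) — 47.
Triage=2: (1,3,3,4,4,4) (2,3,3,4,4,4) (3,3,3,4,4,4) — 3.
Summing: 47 + 3 = 50.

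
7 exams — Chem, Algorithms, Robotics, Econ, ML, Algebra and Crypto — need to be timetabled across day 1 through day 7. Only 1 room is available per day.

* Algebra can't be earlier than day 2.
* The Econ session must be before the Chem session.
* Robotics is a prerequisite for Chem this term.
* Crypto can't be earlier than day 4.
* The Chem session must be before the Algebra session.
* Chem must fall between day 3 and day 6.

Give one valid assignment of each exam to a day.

Chem in day 3; ML in day 7; Algebra in day 5; Crypto in day 4; Robotics in day 1; Econ in day 2; Algorithms in day 6

Checking: Chem(day 3) before Algebra(day 5); Robotics(day 1) before Chem(day 3); Econ(day 2) before Chem(day 3); Crypto=day 4 in [day 4,day 7]; Algebra=day 5 in [day 2,day 7]; Chem=day 3 in [day 3,day 6]; max 1 per day (cap 1).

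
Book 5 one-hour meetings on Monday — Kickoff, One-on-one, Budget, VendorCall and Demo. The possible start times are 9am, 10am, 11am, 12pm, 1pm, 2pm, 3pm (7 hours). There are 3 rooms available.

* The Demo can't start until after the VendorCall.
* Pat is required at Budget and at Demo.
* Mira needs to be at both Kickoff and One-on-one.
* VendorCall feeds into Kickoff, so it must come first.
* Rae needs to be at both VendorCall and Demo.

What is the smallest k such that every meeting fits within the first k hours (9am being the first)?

The precedence chain requires at least 2 distinct hours.
With at most 3 per hour and 5 meetings, at least 2 hours are needed.
2 works (last occupied hour: 10am): for example Kickoff in 10am, VendorCall in 9am, One-on-one in 9am, Budget in 9am, Demo in 10am.

2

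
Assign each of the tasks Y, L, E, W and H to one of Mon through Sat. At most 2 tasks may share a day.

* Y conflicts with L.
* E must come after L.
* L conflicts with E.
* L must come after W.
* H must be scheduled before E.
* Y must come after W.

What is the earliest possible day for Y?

Precedence pushes Y to at least Tue.
Y at Tue is achievable: L -> Wed; W -> Mon; H -> Mon; Y -> Tue; E -> Thu.

Tue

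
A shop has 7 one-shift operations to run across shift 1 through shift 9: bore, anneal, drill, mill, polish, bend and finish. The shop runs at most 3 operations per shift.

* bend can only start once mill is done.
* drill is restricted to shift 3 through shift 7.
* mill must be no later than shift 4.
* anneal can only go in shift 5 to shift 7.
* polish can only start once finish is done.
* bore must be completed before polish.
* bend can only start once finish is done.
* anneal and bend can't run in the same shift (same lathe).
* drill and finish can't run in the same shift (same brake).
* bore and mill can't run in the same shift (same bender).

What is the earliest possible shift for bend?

Precedence pushes bend to at least shift 2.
bend at shift 2 is achievable: bend=shift 2; polish=shift 3; bore=shift 2; drill=shift 3; mill=shift 1; finish=shift 1; anneal=shift 5.

shift 2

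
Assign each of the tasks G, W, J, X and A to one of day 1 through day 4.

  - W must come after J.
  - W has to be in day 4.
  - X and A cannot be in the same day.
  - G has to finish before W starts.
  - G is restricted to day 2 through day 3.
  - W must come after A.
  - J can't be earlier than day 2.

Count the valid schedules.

36

Splitting on G: it can be day 2 (18), day 3 (18). Listing each branch's schedules as (W, J, X, A) by day number:
G=day 2: (4,2,1,2) (4,2,1,3) (4,2,2,1) (4,2,2,3) (4,2,3,1) (4,2,3,2) (4,2,4,1) (4,2,4,2) (4,2,4,3) (4,3,1,2) (4,3,1,3) (4,3,2,1) (4,3,2,3) (4,3,3,1) (4,3,3,2) (4,3,4,1) (4,3,4,2) (4,3,4,3) — 18.
G=day 3: (4,2,1,2) (4,2,1,3) (4,2,2,1) (4,2,2,3) (4,2,3,1) (4,2,3,2) (4,2,4,1) (4,2,4,2) (4,2,4,3) (4,3,1,2) (4,3,1,3) (4,3,2,1) (4,3,2,3) (4,3,3,1) (4,3,3,2) (4,3,4,1) (4,3,4,2) (4,3,4,3) — 18.
Summing: 18 + 18 = 36.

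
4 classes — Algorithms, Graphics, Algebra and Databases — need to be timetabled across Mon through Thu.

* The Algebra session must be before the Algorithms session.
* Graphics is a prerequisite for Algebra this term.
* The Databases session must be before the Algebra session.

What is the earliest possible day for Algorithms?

Wed

Precedence pushes Algorithms to at least Wed.
Algorithms at Wed is achievable: Graphics -> Mon, Algebra -> Tue, Databases -> Mon, Algorithms -> Wed.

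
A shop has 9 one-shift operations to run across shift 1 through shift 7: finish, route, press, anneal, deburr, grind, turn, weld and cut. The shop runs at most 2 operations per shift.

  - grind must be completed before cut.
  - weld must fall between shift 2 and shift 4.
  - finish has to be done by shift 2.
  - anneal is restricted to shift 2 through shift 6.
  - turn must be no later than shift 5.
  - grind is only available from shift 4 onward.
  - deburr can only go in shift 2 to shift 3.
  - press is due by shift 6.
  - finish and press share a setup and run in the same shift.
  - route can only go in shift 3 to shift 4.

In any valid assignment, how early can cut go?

Precedence pushes cut to at least shift 5.
cut at shift 5 is achievable: weld -> shift 2, anneal -> shift 3, cut -> shift 5, press -> shift 1, turn -> shift 4, deburr -> shift 2, grind -> shift 4, finish -> shift 1, route -> shift 3.

shift 5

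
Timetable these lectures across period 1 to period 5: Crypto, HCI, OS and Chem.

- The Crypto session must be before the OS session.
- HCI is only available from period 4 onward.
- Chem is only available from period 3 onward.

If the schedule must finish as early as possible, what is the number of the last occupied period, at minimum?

4

The precedence chain requires at least 2 distinct periods.
HCI can't be placed before period 4, so the schedule must run through at least period 4.
4 works (last occupied period: period 4): for example HCI -> period 4; Chem -> period 3; OS -> period 2; Crypto -> period 1.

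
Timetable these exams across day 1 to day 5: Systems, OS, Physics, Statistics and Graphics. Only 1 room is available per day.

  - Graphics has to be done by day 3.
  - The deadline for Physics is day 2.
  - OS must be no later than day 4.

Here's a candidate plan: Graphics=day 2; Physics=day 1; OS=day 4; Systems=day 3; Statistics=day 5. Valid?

OS must be no later than day 4 — holds.
Graphics has to be done by day 3 — holds.
Only 1 room is available per day — holds.
The deadline for Physics is day 2 — holds.

Yes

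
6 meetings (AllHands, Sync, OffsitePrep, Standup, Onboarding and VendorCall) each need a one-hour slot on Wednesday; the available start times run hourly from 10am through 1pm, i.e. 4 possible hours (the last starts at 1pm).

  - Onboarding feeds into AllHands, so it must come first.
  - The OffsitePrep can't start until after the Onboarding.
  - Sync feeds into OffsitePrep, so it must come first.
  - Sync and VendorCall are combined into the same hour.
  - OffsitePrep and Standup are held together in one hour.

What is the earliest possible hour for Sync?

10am

Downstream work caps Sync at 12pm.
Sync at 10am is achievable: VendorCall=10am, OffsitePrep=11am, Onboarding=10am, Sync=10am, Standup=11am, AllHands=11am.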